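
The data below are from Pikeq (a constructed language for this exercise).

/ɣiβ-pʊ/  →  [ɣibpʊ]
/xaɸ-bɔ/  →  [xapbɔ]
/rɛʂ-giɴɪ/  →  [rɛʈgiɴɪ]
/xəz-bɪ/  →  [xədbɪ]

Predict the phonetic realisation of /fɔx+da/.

[fɔkda]

The data show regressive manner assimilation: /β/ → [b] before /p/; /ɸ/ → [p] before /b/; /ʂ/ → [ʈ] before /g/; /z/ → [d] before /b/. In each pair only manner changes, matching the following consonant, while place and voice stay constant.
/x/ is a voiceless velar fricative. The following trigger /d/ is a stop, so /x/ must become a stop as well.
Changing only its manner to stop gives [k] — the voiceless velar stop.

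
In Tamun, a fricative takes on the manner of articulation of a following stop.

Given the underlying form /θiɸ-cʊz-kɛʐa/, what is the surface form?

[θipcʊdkɛʐa]

/ɸ/ is a voiceless bilabial fricative. The following trigger /c/ is a stop, so /ɸ/ must become a stop as well.
Changing only its manner to stop gives [p] — the voiceless bilabial stop.
The same rule applies at the second boundary: /z/ → [d] next to /k/.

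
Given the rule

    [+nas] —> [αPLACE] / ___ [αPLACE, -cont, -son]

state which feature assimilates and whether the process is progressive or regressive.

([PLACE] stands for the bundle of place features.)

The shared variable α links the value of the place features (abbreviated [PLACE]) on the target to the same value on the neighbouring segment, so place is the feature that assimilates.
Since the environment is written after the underscore, the trigger follows the target; the direction is regressive.

regressive place assimilation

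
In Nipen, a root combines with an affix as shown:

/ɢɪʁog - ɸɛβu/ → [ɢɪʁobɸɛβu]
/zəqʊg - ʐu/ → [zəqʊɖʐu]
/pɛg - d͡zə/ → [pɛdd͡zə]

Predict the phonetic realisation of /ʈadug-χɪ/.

[ʈaduɢχɪ]

The data show regressive place assimilation: /g/ → [b] before /ɸ/; /g/ → [ɖ] before /ʐ/; /g/ → [d] before /d͡z/. In each pair only place changes, matching the following consonant, while manner and voice stay constant.
/g/ is a voiced velar stop. The following trigger /χ/ is uvular, so /g/ must become uvular as well.
Changing only its place to uvular gives [ɢ] — the voiced uvular stop.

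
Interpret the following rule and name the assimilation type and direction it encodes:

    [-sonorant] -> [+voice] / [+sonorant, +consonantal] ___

The structural change is [+voice], and the conditioning segment [+sonorant, +consonantal] (a sonorant consonant) is itself voiced, so the target comes to share the voicing of its neighbour — voicing assimilation.
The conditioning segment sits to the left of the focus bar, meaning the trigger precedes the segment that changes — progressive assimilation.

progressive voicing assimilation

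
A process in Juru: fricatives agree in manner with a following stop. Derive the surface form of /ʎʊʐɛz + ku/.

The rule targets /z/ (voiced alveolar fricative), which sits before the trigger /k/ (stop).
A voiced alveolar stop is [d], so the surface segment is [d].

[ʎʊʐɛdku]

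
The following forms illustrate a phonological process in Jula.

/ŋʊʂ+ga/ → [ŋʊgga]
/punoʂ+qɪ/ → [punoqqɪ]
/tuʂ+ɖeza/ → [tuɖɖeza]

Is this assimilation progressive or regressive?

regressive

The segment that alternates is /ʂ/, which surfaces as [g] when adjacent to /g/.
The output [g] is identical to the trigger /g/ — every feature (place, manner, voicing) has been copied — so this is total assimilation.
The other forms behave the same way: /ʂ/ → [q] before /q/; /ʂ/ → [ɖ] before /ɖ/ — in each case the output is a copy of the following consonant.
The trigger is the following segment, so the direction is regressive (anticipatory).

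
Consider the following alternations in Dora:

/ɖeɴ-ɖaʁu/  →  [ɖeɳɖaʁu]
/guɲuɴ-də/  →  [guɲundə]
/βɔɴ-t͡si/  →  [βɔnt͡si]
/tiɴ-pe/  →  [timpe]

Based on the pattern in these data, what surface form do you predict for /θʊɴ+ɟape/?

The data show regressive place assimilation: /ɴ/ → [ɳ] before /ɖ/; /ɴ/ → [n] before /d/; /ɴ/ → [n] before /t͡s/; /ɴ/ → [m] before /p/. In each pair only place changes, matching the following consonant, while manner and voice stay constant.
/ɴ/ is a voiced uvular nasal. The following trigger /ɟ/ is palatal, so /ɴ/ must become palatal as well.
The voiced palatal nasal is [ɲ], so /ɴ/ → [ɲ].

[θʊɲɟape]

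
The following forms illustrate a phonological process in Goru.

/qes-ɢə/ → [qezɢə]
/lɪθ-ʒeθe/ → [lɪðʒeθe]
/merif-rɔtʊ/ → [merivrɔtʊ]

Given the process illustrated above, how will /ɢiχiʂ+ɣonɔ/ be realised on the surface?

The data show regressive voicing assimilation: /s/ → [z] before /ɢ/; /θ/ → [ð] before /ʒ/; /f/ → [v] before /r/. In each pair only voicing changes, matching the following consonant, while place and manner stay constant.
/ʂ/ is a voiceless retroflex fricative. The following trigger /ɣ/ is voiced, so /ʂ/ must become voiced as well.
The voiced retroflex fricative is [ʐ], so /ʂ/ → [ʐ].

[ɢiχiʐɣonɔ]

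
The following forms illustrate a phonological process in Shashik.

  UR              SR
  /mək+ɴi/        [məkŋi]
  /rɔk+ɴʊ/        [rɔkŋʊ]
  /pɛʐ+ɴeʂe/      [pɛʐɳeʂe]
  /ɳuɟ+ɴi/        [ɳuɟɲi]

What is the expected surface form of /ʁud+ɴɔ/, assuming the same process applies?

The data show progressive place assimilation: /ɴ/ → [ŋ] after /k/; /ɴ/ → [ɳ] after /ʐ/; /ɴ/ → [ɲ] after /ɟ/. In each pair only place changes, matching the preceding consonant, while manner and voice stay constant.
/ɴ/ is a voiced uvular nasal. The preceding trigger /d/ is alveolar, so /ɴ/ must become alveolar as well.
A voiced alveolar nasal is [n], so the surface segment is [n].

[ʁudnɔ]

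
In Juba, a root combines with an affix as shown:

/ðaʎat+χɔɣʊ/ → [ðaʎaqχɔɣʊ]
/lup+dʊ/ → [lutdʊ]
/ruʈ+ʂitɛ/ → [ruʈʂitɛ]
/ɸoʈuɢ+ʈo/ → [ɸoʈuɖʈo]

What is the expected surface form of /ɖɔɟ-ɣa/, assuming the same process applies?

The data show regressive place assimilation: /t/ → [q] before /χ/; /p/ → [t] before /d/; /ɢ/ → [ɖ] before /ʈ/. In each pair only place changes, matching the following consonant, while manner and voice stay constant.
Nothing changes in [ruʈʂitɛ]: there the adjacent consonants already agree in place (/ʈ/ and /ʂ/ are both retroflex), so this form is consistent with the same rule.
The rule targets /ɟ/ (voiced palatal stop), which sits before the trigger /ɣ/ (velar).
The voiced velar stop is [g], so /ɟ/ → [g].

[ɖɔgɣa]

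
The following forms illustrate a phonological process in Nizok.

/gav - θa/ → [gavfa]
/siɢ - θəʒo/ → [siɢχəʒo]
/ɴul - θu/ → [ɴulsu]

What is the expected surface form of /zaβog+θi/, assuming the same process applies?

The data show progressive place assimilation: /θ/ → [f] after /v/; /θ/ → [χ] after /ɢ/; /θ/ → [s] after /l/. In each pair only place changes, matching the preceding consonant, while manner and voice stay constant.
/θ/ is a voiceless dental fricative. The preceding trigger /g/ is velar, so /θ/ must become velar as well.
Changing only its place to velar gives [x] — the voiceless velar fricative.

[zaβogxi]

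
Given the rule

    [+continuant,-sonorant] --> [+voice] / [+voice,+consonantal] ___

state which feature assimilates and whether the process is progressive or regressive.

The structural change is [+voice], and the conditioning segment [+voice,+consonantal] (a voiced consonant) is itself voiced, so the target comes to share the voicing of its neighbour — voicing assimilation.
The conditioning segment sits to the left of the focus bar, meaning the trigger precedes the segment that changes — progressive assimilation.

progressive voicing assimilation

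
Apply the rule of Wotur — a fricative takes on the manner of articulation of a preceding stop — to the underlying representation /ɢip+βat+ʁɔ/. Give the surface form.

/β/ is a voiced bilabial fricative. The preceding trigger /p/ is a stop, so /β/ must become a stop as well.
Changing only its manner to stop gives [b] — the voiced bilabial stop.
At the second juncture, /ʁ/ likewise becomes [ɢ] adjacent to /t/.

[ɢipbatɢɔ]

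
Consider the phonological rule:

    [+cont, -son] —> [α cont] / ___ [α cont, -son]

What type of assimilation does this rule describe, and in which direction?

regressive manner assimilation

The rule copies [cont] (continuancy) from the environment onto the target fricatives; since [±cont] encodes the stop/fricative manner contrast, the assimilating dimension is manner.
Since the environment is written after the underscore, the trigger follows the target; the direction is regressive.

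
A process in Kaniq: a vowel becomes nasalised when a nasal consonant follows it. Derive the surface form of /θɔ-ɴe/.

The vowel /ɔ/ is adjacent to the following nasal /ɴ/, so it acquires [+nasal] and surfaces as [ɔ̃].

[θɔ̃ɴe]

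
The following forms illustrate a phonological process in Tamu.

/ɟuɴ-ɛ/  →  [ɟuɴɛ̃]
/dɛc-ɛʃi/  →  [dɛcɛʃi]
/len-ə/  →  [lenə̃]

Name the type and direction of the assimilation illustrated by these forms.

progressive nasality assimilation (vowel nasalisation)

The vowel /ɛ/ surfaces as nasalised [ɛ̃] next to the preceding nasal /ɴ/ — it has acquired the [+nasal] feature of its neighbour.
The other form shows the same pattern: /ə/ → [ə̃] after /n/ — each time a vowel is nasalised next to a preceding nasal.
No change occurs in [dɛcɛʃi] because the vowel at the boundary is adjacent to an oral consonant, not a nasal (/ɛ/ next to /c/).
Because the conditioning nasal is to the left of the vowel that changes, the process is progressive (perseverative).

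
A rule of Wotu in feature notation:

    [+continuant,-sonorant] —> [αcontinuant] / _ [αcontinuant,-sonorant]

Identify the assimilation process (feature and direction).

The shared variable α links the value of [continuant] on the target to that of the neighbouring obstruent. [continuant] distinguishes stops from fricatives — a manner-of-articulation feature — so this is manner assimilation.
Since the environment is written after the underscore, the trigger follows the target; the direction is regressive.

regressive manner assimilation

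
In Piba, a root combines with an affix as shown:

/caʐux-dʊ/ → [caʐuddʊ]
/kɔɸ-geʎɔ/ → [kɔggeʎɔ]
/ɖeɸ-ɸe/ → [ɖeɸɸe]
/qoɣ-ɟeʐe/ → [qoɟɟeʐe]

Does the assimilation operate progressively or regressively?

regressive

Underlying /x/ is realised as [d] next to /d/; /d/ itself does not change.
The output [d] is identical to the trigger /d/ — every feature (place, manner, voicing) has been copied — so this is total assimilation.
The other forms behave the same way: /ɸ/ → [g] before /g/; /ɣ/ → [ɟ] before /ɟ/ — in each case the output is a copy of the following consonant.
In [ɖeɸɸe] the two consonants at the boundary are already identical (/ɸ/ + /ɸ/), so the rule applies vacuously and nothing changes.
The trigger is the following segment, so the direction is regressive (anticipatory).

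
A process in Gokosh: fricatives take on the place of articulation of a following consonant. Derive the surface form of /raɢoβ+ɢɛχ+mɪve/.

[raɢoʁɢɛɸmɪve]

The rule targets /β/ (voiced bilabial fricative), which sits before the trigger /ɢ/ (uvular).
A voiced uvular fricative is [ʁ], so the surface segment is [ʁ].
At the second juncture, /χ/ likewise becomes [ɸ] adjacent to /m/.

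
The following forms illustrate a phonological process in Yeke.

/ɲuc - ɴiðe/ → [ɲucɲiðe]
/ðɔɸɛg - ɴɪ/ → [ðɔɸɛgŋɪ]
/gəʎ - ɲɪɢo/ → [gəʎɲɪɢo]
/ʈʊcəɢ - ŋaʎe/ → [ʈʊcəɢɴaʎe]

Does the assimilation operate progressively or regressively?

The segment that alternates is /ɴ/, which surfaces as [ɲ] when adjacent to /c/.
/ɴ/ is uvular while /c/ is palatal; the output [ɲ] is palatal, matching the trigger — so the feature that spreads is place.
Checking the remaining alternations: /ɴ/ → [ŋ] after /g/ (uvular → velar, matching velar); /ŋ/ → [ɴ] after /ɢ/ (velar → uvular, matching uvular) — only place changes, and always toward the preceding segment.
Nothing changes in [gəʎɲɪɢo]: there the adjacent consonants already agree in place (/ɲ/ and /ʎ/ are both palatal), so this form is consistent with the same rule.
The trigger is the preceding segment, so the direction is progressive (perseverative).

progressive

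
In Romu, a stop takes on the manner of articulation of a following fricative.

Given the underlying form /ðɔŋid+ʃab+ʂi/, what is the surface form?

[ðɔŋizʃaβʂi]

/d/ is a voiced alveolar stop. The following trigger /ʃ/ is a fricative, so /d/ must become a fricative as well.
Changing only its manner to fricative gives [z] — the voiced alveolar fricative.
At the second juncture, /b/ likewise becomes [β] adjacent to /ʂ/.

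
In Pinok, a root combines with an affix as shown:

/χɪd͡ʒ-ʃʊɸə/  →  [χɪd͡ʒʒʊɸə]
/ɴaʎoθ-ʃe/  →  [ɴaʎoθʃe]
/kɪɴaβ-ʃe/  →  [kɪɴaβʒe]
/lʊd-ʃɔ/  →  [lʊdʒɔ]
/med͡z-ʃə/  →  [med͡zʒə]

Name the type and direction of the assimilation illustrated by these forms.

Comparing underlying and surface forms, /ʃ/ → [ʒ] is the alternation; the neighbouring /d͡ʒ/ is constant.
The change voiceless → voiced matches the voicing of the preceding /d͡ʒ/, identifying this as voicing assimilation.
Place and manner are unchanged, so the assimilation is partial, not total.
The same holds elsewhere in the data: /ʃ/ → [ʒ] after /β/ (voiceless → voiced, matching voiced); /ʃ/ → [ʒ] after /d/ (voiceless → voiced, matching voiced); /ʃ/ → [ʒ] after /d͡z/ (voiceless → voiced, matching voiced) — only voicing changes, and always toward the preceding segment.
No alternation appears in [ɴaʎoθʃe]: there the adjacent consonants already agree in voicing (/ʃ/ and /θ/ are both voiceless), so this form is consistent with the same rule.
The trigger is the preceding segment, so the direction is progressive (perseverative).

progressive voicing assimilation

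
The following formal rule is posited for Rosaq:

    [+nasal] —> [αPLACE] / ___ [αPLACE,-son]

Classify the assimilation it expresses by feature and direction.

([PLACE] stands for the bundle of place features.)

The rule copies the place features (abbreviated [PLACE]) from the environment onto the target, so the assimilating feature is place.
Since the environment is written after the underscore, the trigger follows the target; the direction is regressive.

regressive place assimilation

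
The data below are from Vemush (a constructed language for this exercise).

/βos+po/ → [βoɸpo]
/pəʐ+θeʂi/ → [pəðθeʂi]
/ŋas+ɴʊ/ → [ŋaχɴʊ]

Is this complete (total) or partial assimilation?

partial assimilation

The segment that alternates is /s/, which surfaces as [ɸ] when adjacent to /p/.
/s/ is alveolar while /p/ is bilabial; the output [ɸ] is bilabial, matching the trigger — so the feature that spreads is place.
Manner and voice are unchanged, so the assimilation is partial, not total.
The other alternating forms pattern the same way: /ʐ/ → [ð] before /θ/ (retroflex → dental, matching dental); /s/ → [χ] before /ɴ/ (alveolar → uvular, matching uvular) — only place changes, and always toward the following segment.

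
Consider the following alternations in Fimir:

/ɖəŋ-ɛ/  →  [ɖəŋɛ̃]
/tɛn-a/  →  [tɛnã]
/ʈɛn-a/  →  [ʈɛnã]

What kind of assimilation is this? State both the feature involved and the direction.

The vowel /ɛ/ surfaces as nasalised [ɛ̃] next to the preceding nasal /ŋ/ — it has acquired the [+nasal] feature of its neighbour.
Likewise in the remaining data: /a/ → [ã] after /n/ — each time a vowel is nasalised next to a preceding nasal.
Because the conditioning nasal is to the left of the vowel that changes, the process is progressive (perseverative).

progressive nasality assimilation (vowel nasalisation)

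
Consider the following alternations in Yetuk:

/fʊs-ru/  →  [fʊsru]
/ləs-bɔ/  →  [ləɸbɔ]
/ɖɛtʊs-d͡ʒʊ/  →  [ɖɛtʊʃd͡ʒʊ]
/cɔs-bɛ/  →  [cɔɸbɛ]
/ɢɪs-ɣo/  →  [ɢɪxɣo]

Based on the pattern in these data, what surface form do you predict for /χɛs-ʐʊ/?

The data show regressive place assimilation: /s/ → [ɸ] before /b/; /s/ → [ʃ] before /d͡ʒ/; /s/ → [x] before /ɣ/. In each pair only place changes, matching the following consonant, while manner and voice stay constant.
No alternation appears in [fʊsru]: there the adjacent consonants already agree in place (/s/ and /r/ are both alveolar), so this form is consistent with the same rule.
The rule targets /s/ (voiceless alveolar fricative), which sits before the trigger /ʐ/ (retroflex).
Changing only its place to retroflex gives [ʂ] — the voiceless retroflex fricative.

[χɛʂʐʊ]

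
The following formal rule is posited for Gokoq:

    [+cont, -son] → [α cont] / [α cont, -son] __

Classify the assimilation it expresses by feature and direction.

progressive manner assimilation

The shared variable α links the value of [cont] on the target to that of the neighbouring obstruent. [cont] distinguishes stops from fricatives — a manner-of-articulation feature — so this is manner assimilation.
Since the environment is written before the underscore, the trigger precedes the target; the direction is progressive.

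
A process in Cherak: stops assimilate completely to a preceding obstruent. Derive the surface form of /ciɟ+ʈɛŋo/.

/ʈ/ is the segment targeted by the rule; it sits immediately after /ɟ/, so it assimilates completely and surfaces as [ɟ].

[ciɟɟɛŋo]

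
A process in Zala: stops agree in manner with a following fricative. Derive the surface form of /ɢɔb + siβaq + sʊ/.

[ɢɔβsiβaχsʊ]

The rule targets /b/ (voiced bilabial stop), which sits before the trigger /s/ (fricative).
A voiced bilabial fricative is [β], so the surface segment is [β].
At the second juncture, /q/ likewise becomes [χ] adjacent to /s/.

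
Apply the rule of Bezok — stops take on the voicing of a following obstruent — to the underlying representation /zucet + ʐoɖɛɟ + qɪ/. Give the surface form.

/t/ is a voiceless alveolar stop. The following trigger /ʐ/ is voiced, so /t/ must become voiced as well.
A voiced alveolar stop is [d], so the surface segment is [d].
The same rule applies at the second boundary: /ɟ/ → [c] next to /q/.

[zucedʐoɖɛcqɪ]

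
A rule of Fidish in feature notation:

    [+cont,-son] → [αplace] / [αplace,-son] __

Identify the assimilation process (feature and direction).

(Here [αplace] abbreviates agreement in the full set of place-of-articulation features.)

progressive place assimilation

The shared variable α links the value of the place features (abbreviated [place]) on the target to the same value on the neighbouring segment, so place is the feature that assimilates.
Since the environment is written before the underscore, the trigger precedes the target; the direction is progressive.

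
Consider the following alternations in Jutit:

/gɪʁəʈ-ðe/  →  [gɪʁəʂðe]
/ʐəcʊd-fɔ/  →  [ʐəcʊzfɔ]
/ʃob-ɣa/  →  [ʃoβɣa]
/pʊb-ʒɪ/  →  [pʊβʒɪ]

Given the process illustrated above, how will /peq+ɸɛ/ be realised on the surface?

The data show regressive manner assimilation: /ʈ/ → [ʂ] before /ð/; /d/ → [z] before /f/; /b/ → [β] before /ɣ/; /b/ → [β] before /ʒ/. In each pair only manner changes, matching the following consonant, while place and voice stay constant.
The rule targets /q/ (voiceless uvular stop), which sits before the trigger /ɸ/ (fricative).
A voiceless uvular fricative is [χ], so the surface segment is [χ].

[peχɸɛ]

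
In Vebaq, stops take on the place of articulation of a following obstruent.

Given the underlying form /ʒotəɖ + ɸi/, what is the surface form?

The rule targets /ɖ/ (voiced retroflex stop), which sits before the trigger /ɸ/ (bilabial).
A voiced bilabial stop is [b], so the surface segment is [b].

[ʒotəbɸi]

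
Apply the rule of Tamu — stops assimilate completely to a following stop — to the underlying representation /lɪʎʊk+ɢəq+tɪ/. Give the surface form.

/k/ is the segment targeted by the rule; it sits immediately before /ɢ/, so it assimilates completely and surfaces as [ɢ].
The same rule applies at the second boundary: /q/ → [t] next to /t/.

[lɪʎʊɢɢəttɪ]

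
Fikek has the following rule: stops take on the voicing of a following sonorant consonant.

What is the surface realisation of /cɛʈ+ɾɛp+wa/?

/ʈ/ is a voiceless retroflex stop. The following trigger /ɾ/ is voiced, so /ʈ/ must become voiced as well.
Changing only its voicing to voiced gives [ɖ] — the voiced retroflex stop.
At the second juncture, /p/ likewise becomes [b] adjacent to /w/.

[cɛɖɾɛbwa]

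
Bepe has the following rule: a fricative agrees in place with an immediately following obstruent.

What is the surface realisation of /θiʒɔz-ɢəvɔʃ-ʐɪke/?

/z/ is a voiced alveolar fricative. The following trigger /ɢ/ is uvular, so /z/ must become uvular as well.
Changing only its place to uvular gives [ʁ] — the voiced uvular fricative.
At the second juncture, /ʃ/ likewise becomes [ʂ] adjacent to /ʐ/.

[θiʒɔʁɢəvɔʂʐɪke]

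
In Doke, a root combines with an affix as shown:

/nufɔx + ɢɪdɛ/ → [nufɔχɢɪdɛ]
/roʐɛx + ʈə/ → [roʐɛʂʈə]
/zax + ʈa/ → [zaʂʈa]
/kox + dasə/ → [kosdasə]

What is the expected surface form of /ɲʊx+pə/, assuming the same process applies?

[ɲʊɸpə]

The data show regressive place assimilation: /x/ → [χ] before /ɢ/; /x/ → [ʂ] before /ʈ/; /x/ → [s] before /d/. In each pair only place changes, matching the following consonant, while manner and voice stay constant.
The rule targets /x/ (voiceless velar fricative), which sits before the trigger /p/ (bilabial).
A voiceless bilabial fricative is [ɸ], so the surface segment is [ɸ].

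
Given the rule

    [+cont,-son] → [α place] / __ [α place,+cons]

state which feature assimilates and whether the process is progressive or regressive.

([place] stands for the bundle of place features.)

regressive place assimilation

The rule copies the place features (abbreviated [place]) from the environment onto the target, so the assimilating feature is place.
The conditioning segment sits to the right of the focus bar, meaning the trigger follows the segment that changes — regressive assimilation.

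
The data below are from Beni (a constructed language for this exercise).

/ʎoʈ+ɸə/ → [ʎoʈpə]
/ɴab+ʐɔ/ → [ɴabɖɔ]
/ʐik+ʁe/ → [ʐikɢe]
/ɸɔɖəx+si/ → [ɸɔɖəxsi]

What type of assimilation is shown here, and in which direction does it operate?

Comparing underlying and surface forms, /ɸ/ → [p] is the alternation; the neighbouring /ʈ/ is constant.
The change fricative → stop matches the manner of the preceding /ʈ/, identifying this as manner assimilation.
Place and voice are unchanged, so the assimilation is partial, not total.
Checking the remaining alternations: /ʐ/ → [ɖ] after /b/ (fricative → stop, matching a stop); /ʁ/ → [ɢ] after /k/ (fricative → stop, matching a stop) — only manner changes, and always toward the preceding segment.
Nothing changes in [ɸɔɖəxsi]: there the adjacent consonants already agree in manner (/s/ and /x/ are both fricatives), so this form is consistent with the same rule.
The trigger is the preceding segment, so the direction is progressive (perseverative).

progressive manner assimilation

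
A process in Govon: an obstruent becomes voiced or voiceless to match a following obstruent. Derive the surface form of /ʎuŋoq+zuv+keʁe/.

/q/ is a voiceless uvular stop. The following trigger /z/ is voiced, so /q/ must become voiced as well.
The voiced uvular stop is [ɢ], so /q/ → [ɢ].
The same rule applies at the second boundary: /v/ → [f] next to /k/.

[ʎuŋoɢzufkeʁe]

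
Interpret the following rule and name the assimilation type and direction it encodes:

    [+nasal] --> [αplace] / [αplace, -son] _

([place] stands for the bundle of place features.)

The rule copies the place features (abbreviated [place]) from the environment onto the target, so the assimilating feature is place.
Since the environment is written before the underscore, the trigger precedes the target; the direction is progressive.

progressive place assimilation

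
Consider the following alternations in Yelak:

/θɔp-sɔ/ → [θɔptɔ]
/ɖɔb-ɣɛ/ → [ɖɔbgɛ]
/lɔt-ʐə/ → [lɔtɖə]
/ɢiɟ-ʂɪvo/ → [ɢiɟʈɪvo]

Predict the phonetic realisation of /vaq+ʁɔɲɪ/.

The data show progressive manner assimilation: /s/ → [t] after /p/; /ɣ/ → [g] after /b/; /ʐ/ → [ɖ] after /t/; /ʂ/ → [ʈ] after /ɟ/. In each pair only manner changes, matching the preceding consonant, while place and voice stay constant.
/ʁ/ is a voiced uvular fricative. The preceding trigger /q/ is a stop, so /ʁ/ must become a stop as well.
Changing only its manner to stop gives [ɢ] — the voiced uvular stop.

[vaqɢɔɲɪ]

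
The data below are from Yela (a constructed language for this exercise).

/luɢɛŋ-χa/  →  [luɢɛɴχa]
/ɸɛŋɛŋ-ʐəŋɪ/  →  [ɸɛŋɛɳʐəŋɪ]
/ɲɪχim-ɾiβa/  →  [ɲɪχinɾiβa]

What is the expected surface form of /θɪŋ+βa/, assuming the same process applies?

The data show regressive place assimilation: /ŋ/ → [ɴ] before /χ/; /ŋ/ → [ɳ] before /ʐ/; /m/ → [n] before /ɾ/. In each pair only place changes, matching the following consonant, while manner and voice stay constant.
/ŋ/ is a voiced velar nasal. The following trigger /β/ is bilabial, so /ŋ/ must become bilabial as well.
The voiced bilabial nasal is [m], so /ŋ/ → [m].

[θɪmβa]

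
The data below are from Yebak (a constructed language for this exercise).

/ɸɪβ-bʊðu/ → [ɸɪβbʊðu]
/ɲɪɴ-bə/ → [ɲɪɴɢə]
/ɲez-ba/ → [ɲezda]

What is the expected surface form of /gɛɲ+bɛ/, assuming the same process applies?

The data show progressive place assimilation: /b/ → [ɢ] after /ɴ/; /b/ → [d] after /z/. In each pair only place changes, matching the preceding consonant, while manner and voice stay constant.
No alternation appears in [ɸɪβbʊðu]: there the adjacent consonants already agree in place (/b/ and /β/ are both bilabial), so this form is consistent with the same rule.
/b/ is a voiced bilabial stop. The preceding trigger /ɲ/ is palatal, so /b/ must become palatal as well.
Changing only its place to palatal gives [ɟ] — the voiced palatal stop.

[gɛɲɟɛ]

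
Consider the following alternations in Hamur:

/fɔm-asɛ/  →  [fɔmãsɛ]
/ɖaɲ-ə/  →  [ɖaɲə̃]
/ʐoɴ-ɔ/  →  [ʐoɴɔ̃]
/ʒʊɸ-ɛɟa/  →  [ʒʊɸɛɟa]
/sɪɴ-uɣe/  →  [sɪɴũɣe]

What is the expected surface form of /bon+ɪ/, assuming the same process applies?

The data show progressive nasality assimilation (vowel nasalisation): /a/ → [ã] after /m/; /ə/ → [ə̃] after /ɲ/; /ɔ/ → [ɔ̃] after /ɴ/; /u/ → [ũ] after /ɴ/ — a vowel is nasalised by an immediately preceding nasal consonant.
No change occurs in [ʒʊɸɛɟa] because the vowel at the boundary is adjacent to an oral consonant, not a nasal (/ɛ/ next to /ɸ/).
The vowel /ɪ/ is adjacent to the preceding nasal /n/, so it acquires [+nasal] and surfaces as [ɪ̃].

[bonɪ̃]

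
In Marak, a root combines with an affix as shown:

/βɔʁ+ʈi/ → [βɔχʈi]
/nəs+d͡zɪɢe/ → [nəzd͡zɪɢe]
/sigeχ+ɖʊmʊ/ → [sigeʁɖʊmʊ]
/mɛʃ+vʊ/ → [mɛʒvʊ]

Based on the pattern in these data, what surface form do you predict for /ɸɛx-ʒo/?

[ɸɛɣʒo]

The data show regressive voicing assimilation: /ʁ/ → [χ] before /ʈ/; /s/ → [z] before /d͡z/; /χ/ → [ʁ] before /ɖ/; /ʃ/ → [ʒ] before /v/. In each pair only voicing changes, matching the following consonant, while place and manner stay constant.
The rule targets /x/ (voiceless velar fricative), which sits before the trigger /ʒ/ (voiced).
Changing only its voicing to voiced gives [ɣ] — the voiced velar fricative.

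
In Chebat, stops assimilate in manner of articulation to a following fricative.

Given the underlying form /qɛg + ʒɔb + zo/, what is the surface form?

/g/ is a voiced velar stop. The following trigger /ʒ/ is a fricative, so /g/ must become a fricative as well.
Changing only its manner to fricative gives [ɣ] — the voiced velar fricative.
The same rule applies at the second boundary: /b/ → [β] next to /z/.

[qɛɣʒɔβzo]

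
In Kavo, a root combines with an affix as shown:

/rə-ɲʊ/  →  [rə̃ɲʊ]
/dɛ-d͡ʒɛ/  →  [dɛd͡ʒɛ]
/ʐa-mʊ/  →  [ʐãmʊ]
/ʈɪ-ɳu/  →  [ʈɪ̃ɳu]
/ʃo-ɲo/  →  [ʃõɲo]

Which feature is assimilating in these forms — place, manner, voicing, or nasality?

nasality

The vowel /ə/ surfaces as nasalised [ə̃] next to the following nasal /ɲ/ — it has acquired the [+nasal] feature of its neighbour.
The other forms show the same pattern: /a/ → [ã] before /m/; /ɪ/ → [ɪ̃] before /ɳ/; /o/ → [õ] before /ɲ/ — each time a vowel is nasalised next to a following nasal.
No change occurs in [dɛd͡ʒɛ] because the vowel at the boundary is adjacent to an oral consonant, not a nasal (/ɛ/ next to /d͡ʒ/).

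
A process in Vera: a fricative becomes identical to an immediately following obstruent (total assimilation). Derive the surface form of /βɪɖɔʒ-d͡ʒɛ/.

/ʒ/ is the segment targeted by the rule; it sits immediately before /d͡ʒ/, so it assimilates completely and surfaces as [d͡ʒ].

[βɪɖɔd͡ʒd͡ʒɛ]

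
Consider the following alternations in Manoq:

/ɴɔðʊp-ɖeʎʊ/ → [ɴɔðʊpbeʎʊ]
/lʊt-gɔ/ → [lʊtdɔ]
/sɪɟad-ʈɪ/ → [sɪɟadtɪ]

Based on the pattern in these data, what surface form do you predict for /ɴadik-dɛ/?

[ɴadikgɛ]

The data show progressive place assimilation: /ɖ/ → [b] after /p/; /g/ → [d] after /t/; /ʈ/ → [t] after /d/. In each pair only place changes, matching the preceding consonant, while manner and voice stay constant.
The rule targets /d/ (voiced alveolar stop), which sits after the trigger /k/ (velar).
The voiced velar stop is [g], so /d/ → [g].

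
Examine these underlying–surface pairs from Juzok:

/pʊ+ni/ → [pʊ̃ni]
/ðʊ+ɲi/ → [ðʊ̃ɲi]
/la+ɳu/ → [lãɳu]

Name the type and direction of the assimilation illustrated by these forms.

The vowel /ʊ/ surfaces as nasalised [ʊ̃] next to the following nasal /n/ — it has acquired the [+nasal] feature of its neighbour.
Likewise in the remaining data: /ʊ/ → [ʊ̃] before /ɲ/; /a/ → [ã] before /ɳ/ — each time a vowel is nasalised next to a following nasal.
Because the conditioning nasal is to the right of the vowel that changes, the process is regressive (anticipatory).

regressive nasality assimilation (vowel nasalisation)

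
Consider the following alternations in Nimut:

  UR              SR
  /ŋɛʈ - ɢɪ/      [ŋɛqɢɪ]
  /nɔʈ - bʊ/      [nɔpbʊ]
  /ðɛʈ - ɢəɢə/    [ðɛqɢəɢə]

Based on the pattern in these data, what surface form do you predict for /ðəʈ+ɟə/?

The data show regressive place assimilation: /ʈ/ → [q] before /ɢ/; /ʈ/ → [p] before /b/. In each pair only place changes, matching the following consonant, while manner and voice stay constant.
The rule targets /ʈ/ (voiceless retroflex stop), which sits before the trigger /ɟ/ (palatal).
Changing only its place to palatal gives [c] — the voiceless palatal stop.

[ðəcɟə]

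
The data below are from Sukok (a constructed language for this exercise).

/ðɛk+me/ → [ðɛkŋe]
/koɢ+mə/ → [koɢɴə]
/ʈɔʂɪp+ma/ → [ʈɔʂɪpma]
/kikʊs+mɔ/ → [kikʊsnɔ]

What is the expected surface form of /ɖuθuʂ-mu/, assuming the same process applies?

[ɖuθuʂɳu]

The data show progressive place assimilation: /m/ → [ŋ] after /k/; /m/ → [ɴ] after /ɢ/; /m/ → [n] after /s/. In each pair only place changes, matching the preceding consonant, while manner and voice stay constant.
Nothing changes in [ʈɔʂɪpma]: there the adjacent consonants already agree in place (/m/ and /p/ are both bilabial), so this form is consistent with the same rule.
/m/ is a voiced bilabial nasal. The preceding trigger /ʂ/ is retroflex, so /m/ must become retroflex as well.
A voiced retroflex nasal is [ɳ], so the surface segment is [ɳ].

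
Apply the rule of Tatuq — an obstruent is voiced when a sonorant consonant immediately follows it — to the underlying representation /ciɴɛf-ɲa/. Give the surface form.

/f/ is a voiceless labiodental fricative. The following trigger /ɲ/ is voiced, so /f/ must become voiced as well.
Changing only its voicing to voiced gives [v] — the voiced labiodental fricative.

[ciɴɛvɲa]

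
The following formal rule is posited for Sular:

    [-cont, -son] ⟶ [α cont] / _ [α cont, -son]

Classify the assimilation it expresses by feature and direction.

regressive manner assimilation

The shared variable α links the value of [cont] on the target to that of the neighbouring obstruent. [cont] distinguishes stops from fricatives — a manner-of-articulation feature — so this is manner assimilation.
The conditioning segment sits to the right of the focus bar, meaning the trigger follows the segment that changes — regressive assimilation.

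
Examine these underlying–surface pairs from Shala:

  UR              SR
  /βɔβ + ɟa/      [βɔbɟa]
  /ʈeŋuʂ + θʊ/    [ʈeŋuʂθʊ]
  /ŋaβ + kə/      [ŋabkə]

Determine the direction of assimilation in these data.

Underlying /β/ is realised as [b] next to /ɟ/; /ɟ/ itself does not change.
/β/ is a fricative while /ɟ/ is a stop; the output [b] is a stop, matching the trigger — so the feature that spreads is manner.
Checking the remaining alternation: /β/ → [b] before /k/ (fricative → stop, matching a stop) — only manner changes, and always toward the following segment.
No alternation appears in [ʈeŋuʂθʊ]: there the adjacent consonants already agree in manner (/ʂ/ and /θ/ are both fricatives), so this form is consistent with the same rule.
Since the segment that changes precedes the conditioning segment, the assimilation is regressive.

regressive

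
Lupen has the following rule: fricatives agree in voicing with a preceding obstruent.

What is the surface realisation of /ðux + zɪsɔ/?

The rule targets /z/ (voiced alveolar fricative), which sits after the trigger /x/ (voiceless).
A voiceless alveolar fricative is [s], so the surface segment is [s].

[ðuxsɪsɔ]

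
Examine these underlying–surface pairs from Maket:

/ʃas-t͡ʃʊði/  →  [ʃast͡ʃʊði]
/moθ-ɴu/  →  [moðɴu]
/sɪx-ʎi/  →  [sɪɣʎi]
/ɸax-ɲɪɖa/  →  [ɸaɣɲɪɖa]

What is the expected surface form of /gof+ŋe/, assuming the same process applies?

[govŋe]

The data show regressive voicing assimilation: /θ/ → [ð] before /ɴ/; /x/ → [ɣ] before /ʎ/; /x/ → [ɣ] before /ɲ/. In each pair only voicing changes, matching the following consonant, while place and manner stay constant.
Nothing changes in [ʃast͡ʃʊði]: there the adjacent consonants already agree in voicing (/s/ and /t͡ʃ/ are both voiceless), so this form is consistent with the same rule.
/f/ is a voiceless labiodental fricative. The following trigger /ŋ/ is voiced, so /f/ must become voiced as well.
Changing only its voicing to voiced gives [v] — the voiced labiodental fricative.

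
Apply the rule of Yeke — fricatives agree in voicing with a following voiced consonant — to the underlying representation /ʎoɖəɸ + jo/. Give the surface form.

/ɸ/ is a voiceless bilabial fricative. The following trigger /j/ is voiced, so /ɸ/ must become voiced as well.
Changing only its voicing to voiced gives [β] — the voiced bilabial fricative.

[ʎoɖəβjo]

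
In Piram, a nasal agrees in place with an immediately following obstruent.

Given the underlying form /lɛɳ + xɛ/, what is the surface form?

[lɛŋxɛ]

The rule targets /ɳ/ (voiced retroflex nasal), which sits before the trigger /x/ (velar).
A voiced velar nasal is [ŋ], so the surface segment is [ŋ].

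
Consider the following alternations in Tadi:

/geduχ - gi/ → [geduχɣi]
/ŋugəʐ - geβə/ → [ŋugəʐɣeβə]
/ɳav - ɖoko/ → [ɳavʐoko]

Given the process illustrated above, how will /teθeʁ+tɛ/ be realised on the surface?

[teθeʁsɛ]

The data show progressive manner assimilation: /g/ → [ɣ] after /χ/; /g/ → [ɣ] after /ʐ/; /ɖ/ → [ʐ] after /v/. In each pair only manner changes, matching the preceding consonant, while place and voice stay constant.
/t/ is a voiceless alveolar stop. The preceding trigger /ʁ/ is a fricative, so /t/ must become a fricative as well.
Changing only its manner to fricative gives [s] — the voiceless alveolar fricative.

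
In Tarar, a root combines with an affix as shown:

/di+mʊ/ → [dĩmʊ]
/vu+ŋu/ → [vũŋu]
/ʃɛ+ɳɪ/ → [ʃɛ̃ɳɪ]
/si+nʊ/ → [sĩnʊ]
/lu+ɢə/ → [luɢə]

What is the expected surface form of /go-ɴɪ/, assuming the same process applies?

The data show regressive nasality assimilation (vowel nasalisation): /i/ → [ĩ] before /m/; /u/ → [ũ] before /ŋ/; /ɛ/ → [ɛ̃] before /ɳ/; /i/ → [ĩ] before /n/ — a vowel is nasalised by an immediately following nasal consonant.
No change occurs in [luɢə] because the vowel at the boundary is adjacent to an oral consonant, not a nasal (/u/ next to /ɢ/).
The vowel /o/ is adjacent to the following nasal /ɴ/, so it acquires [+nasal] and surfaces as [õ].

[gõɴɪ]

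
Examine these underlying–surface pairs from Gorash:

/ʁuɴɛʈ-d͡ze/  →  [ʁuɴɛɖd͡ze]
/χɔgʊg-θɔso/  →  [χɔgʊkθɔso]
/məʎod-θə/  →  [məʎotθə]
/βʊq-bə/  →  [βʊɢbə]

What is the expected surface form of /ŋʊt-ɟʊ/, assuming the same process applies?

[ŋʊdɟʊ]

The data show regressive voicing assimilation: /ʈ/ → [ɖ] before /d͡z/; /g/ → [k] before /θ/; /d/ → [t] before /θ/; /q/ → [ɢ] before /b/. In each pair only voicing changes, matching the following consonant, while place and manner stay constant.
The rule targets /t/ (voiceless alveolar stop), which sits before the trigger /ɟ/ (voiced).
The voiced alveolar stop is [d], so /t/ → [d].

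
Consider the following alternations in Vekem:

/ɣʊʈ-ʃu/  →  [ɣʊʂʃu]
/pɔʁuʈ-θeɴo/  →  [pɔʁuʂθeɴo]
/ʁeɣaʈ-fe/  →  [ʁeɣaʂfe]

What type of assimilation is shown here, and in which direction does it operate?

regressive manner assimilation

Comparing underlying and surface forms, /ʈ/ → [ʂ] is the alternation; the neighbouring /ʃ/ is constant.
/ʈ/ is a stop while /ʃ/ is a fricative; the output [ʂ] is a fricative, matching the trigger — so the feature that spreads is manner.
Place and voice are unchanged, so the assimilation is partial, not total.
Checking the remaining alternations: /ʈ/ → [ʂ] before /θ/ (stop → fricative, matching a fricative); /ʈ/ → [ʂ] before /f/ (stop → fricative, matching a fricative) — only manner changes, and always toward the following segment.
Since the segment that changes precedes the conditioning segment, the assimilation is regressive.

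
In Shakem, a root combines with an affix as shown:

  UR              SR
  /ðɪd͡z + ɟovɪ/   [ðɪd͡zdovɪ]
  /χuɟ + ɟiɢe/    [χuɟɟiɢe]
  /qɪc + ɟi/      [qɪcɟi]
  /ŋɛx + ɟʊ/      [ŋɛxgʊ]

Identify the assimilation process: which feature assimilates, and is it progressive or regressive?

progressive place assimilation

Comparing underlying and surface forms, /ɟ/ → [d] is the alternation; the neighbouring /d͡z/ is constant.
/ɟ/ is palatal while /d͡z/ is alveolar; the output [d] is alveolar, matching the trigger — so the feature that spreads is place.
Manner and voice are unchanged, so the assimilation is partial, not total.
The same holds elsewhere in the data: /ɟ/ → [g] after /x/ (palatal → velar, matching velar) — only place changes, and always toward the preceding segment.
Nothing changes in [χuɟɟiɢe], [qɪcɟi]: there the adjacent consonants already agree in place (/ɟ/ and /ɟ/ are both palatal; /ɟ/ and /c/ are both palatal), so these forms are consistent with the same rule.
The trigger is the preceding segment, so the direction is progressive (perseverative).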